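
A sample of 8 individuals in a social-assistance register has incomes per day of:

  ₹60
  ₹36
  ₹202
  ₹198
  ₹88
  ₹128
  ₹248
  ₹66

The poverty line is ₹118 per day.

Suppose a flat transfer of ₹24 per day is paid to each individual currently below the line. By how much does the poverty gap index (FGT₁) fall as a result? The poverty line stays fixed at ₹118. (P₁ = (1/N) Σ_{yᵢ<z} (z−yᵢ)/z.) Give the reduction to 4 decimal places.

Before: below the line — ₹36, ₹60, ₹66, ₹88; poverty gap index (FGT₁) = 0.235169.
After the ₹24 transfer: below the line — ₹60, ₹84, ₹90, ₹112; poverty gap index (FGT₁) = 0.133475.
Reduction = 0.235169 − 0.133475 = 0.1017.

0.1017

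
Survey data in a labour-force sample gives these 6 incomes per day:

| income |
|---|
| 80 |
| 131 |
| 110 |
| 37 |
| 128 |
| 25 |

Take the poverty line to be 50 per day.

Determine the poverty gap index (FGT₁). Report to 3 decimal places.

0.127

Poor units: 25, 37 (q = 2 of N = 6).
Normalized shortfalls: (50−25)/50 = 0.5000; (50−37)/50 = 0.2600.
Sum of shortfalls = 0.760000; P₁ averages over all N: 0.760000 / 6 = 0.127.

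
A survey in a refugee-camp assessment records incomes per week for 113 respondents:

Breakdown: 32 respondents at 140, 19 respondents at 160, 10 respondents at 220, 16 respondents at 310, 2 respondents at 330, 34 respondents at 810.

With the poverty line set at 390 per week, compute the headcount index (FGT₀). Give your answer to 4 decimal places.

79 of the 113 respondents have income below 390.
H = 79/113 = 0.6991.

0.6991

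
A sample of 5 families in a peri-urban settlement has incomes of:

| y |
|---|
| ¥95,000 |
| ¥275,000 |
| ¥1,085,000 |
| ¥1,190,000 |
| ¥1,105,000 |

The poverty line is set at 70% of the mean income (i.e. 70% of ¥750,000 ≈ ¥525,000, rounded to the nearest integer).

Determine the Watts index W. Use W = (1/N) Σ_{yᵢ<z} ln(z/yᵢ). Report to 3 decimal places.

0.471

Incomes under z: ¥95,000, ¥275,000 (q = 2 of N = 5).
Log gaps: ln(525000/95000) = 1.7095; ln(525000/275000) = 0.6466.
W = 2.356149 / 5 = 0.471.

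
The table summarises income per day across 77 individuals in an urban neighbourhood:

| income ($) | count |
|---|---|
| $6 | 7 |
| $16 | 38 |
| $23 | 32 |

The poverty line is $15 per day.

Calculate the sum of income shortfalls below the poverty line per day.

$63

Below z: 7×$6 (q = 7 of N = 77).
Individual gaps: 7×(15−6) = 63.
Aggregate gap = $63.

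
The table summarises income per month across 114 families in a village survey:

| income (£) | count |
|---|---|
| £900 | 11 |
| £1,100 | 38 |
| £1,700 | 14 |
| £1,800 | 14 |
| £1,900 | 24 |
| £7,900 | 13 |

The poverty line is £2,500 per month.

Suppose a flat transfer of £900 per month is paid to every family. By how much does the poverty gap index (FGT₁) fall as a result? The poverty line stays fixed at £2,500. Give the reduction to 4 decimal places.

0.2789

Before: below the line — 11×£900, 38×£1,100, 14×£1,700, 14×£1,800, 24×£1,900; poverty gap index (FGT₁) = 0.372632.
After the £900 transfer: below the line — 11×£1,800, 38×£2,000; poverty gap index (FGT₁) = 0.093684.
Reduction = 0.372632 − 0.093684 = 0.2789.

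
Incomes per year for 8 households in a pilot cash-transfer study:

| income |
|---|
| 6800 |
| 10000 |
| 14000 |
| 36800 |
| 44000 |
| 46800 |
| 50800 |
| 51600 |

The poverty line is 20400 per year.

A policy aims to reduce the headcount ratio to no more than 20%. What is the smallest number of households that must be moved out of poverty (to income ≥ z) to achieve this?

3 of the 8 households are poor, so H = 3/8 = 0.375.
A headcount ratio of at most 20% allows at most ⌊0.20 × 8⌋ = 1 poor households.
So at least 3 − 1 = 2 must be lifted.

2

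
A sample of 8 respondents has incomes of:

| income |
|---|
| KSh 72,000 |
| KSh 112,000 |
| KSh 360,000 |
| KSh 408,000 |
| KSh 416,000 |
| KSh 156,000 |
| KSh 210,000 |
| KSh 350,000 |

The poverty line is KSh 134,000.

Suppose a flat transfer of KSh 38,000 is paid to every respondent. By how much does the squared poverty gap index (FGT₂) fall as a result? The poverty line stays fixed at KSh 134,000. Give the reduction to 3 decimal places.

Before: below the line — KSh 72,000, KSh 112,000; squared poverty gap index (FGT₂) = 0.03013.
After the KSh 38,000 transfer: below the line — KSh 110,000; squared poverty gap index (FGT₂) = 0.00401.
Reduction = 0.03013 − 0.00401 = 0.026.

0.026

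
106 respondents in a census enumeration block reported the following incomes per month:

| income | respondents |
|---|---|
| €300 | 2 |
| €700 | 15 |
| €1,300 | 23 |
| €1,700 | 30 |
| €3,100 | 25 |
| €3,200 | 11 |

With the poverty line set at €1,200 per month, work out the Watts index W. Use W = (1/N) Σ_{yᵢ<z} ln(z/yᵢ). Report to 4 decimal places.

0.1024

Below the line: 2×€300, 15×€700 (q = 17 of N = 106).
ln(z/y) terms: ln(1200/300) = 1.3863 (×2); ln(1200/700) = 0.5390 (×15).
W = 10.857536 / 106 = 0.1024.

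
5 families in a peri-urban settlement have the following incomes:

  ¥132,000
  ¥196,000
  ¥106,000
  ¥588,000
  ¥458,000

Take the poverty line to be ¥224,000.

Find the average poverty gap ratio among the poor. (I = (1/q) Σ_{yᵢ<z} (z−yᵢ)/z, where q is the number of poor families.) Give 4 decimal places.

0.3542

Below the line: ¥106,000, ¥132,000, ¥196,000 (q = 3 of N = 5).
Relative gaps: 0.5268, 0.4107, 0.1250; sum = 1.062500.
I averages over the q = 3 poor units only: 1.062500 / 3 = 0.3542.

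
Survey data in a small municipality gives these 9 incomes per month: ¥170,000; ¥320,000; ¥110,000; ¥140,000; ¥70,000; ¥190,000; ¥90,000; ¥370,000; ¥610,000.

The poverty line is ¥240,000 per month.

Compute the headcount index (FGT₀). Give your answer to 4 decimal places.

0.6667

6 of the 9 workers have income below ¥240,000.
H = 6/9 = 0.6667.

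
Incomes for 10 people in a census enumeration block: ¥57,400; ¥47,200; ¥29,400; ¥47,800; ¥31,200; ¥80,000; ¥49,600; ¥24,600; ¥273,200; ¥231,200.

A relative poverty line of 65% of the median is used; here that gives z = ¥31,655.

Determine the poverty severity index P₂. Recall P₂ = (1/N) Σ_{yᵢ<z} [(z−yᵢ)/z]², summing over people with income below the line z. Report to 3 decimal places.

Below the line: ¥24,600, ¥29,400, ¥31,200 (q = 3 of N = 10).
Relative gaps: (31655−24600)/31655 = 0.2229; (31655−29400)/31655 = 0.0712; (31655−31200)/31655 = 0.0144.
Squared: 0.0497; 0.0051; 0.0002.
Sum = 0.054953; P₂ = 0.054953 / 10 = 0.005.

0.005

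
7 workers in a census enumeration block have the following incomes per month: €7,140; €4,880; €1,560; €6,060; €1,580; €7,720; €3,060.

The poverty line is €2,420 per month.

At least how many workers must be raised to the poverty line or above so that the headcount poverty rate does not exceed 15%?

1

2 of the 7 workers are poor, so H = 2/7 = 0.286.
A headcount ratio of at most 15% allows at most ⌊0.15 × 7⌋ = 1 poor workers.
So at least 2 − 1 = 1 must be lifted.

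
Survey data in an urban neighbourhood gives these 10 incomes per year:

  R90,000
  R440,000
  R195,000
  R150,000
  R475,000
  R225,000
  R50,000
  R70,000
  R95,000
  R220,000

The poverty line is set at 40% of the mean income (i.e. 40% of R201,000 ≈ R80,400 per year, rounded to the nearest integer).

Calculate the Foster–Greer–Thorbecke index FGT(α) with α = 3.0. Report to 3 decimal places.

0.006

Incomes under z: R50,000, R70,000 (q = 2 of N = 10).
Relative gaps: (80400−50000)/80400 = 0.3781; (80400−70000)/80400 = 0.1294.
Raised to α = 3.0: 0.05406; 0.00216.
Sum = 0.056221; FGT(3.0) = 0.056221 / 10 = 0.006.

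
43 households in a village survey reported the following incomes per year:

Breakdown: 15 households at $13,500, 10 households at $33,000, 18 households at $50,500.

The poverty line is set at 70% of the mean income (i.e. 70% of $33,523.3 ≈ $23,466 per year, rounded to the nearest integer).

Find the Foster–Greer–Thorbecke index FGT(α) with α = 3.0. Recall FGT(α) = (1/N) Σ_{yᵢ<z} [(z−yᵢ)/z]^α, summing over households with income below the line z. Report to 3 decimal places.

0.027

Incomes under z: 15×$13,500 (q = 15 of N = 43).
Gap ratios (z−y)/z: (23466−13500)/23466 = 0.4247 (×15).
Raised to α = 3.0: 0.07660 (×15).
Sum = 1.149044; FGT(3.0) = 1.149044 / 43 = 0.027.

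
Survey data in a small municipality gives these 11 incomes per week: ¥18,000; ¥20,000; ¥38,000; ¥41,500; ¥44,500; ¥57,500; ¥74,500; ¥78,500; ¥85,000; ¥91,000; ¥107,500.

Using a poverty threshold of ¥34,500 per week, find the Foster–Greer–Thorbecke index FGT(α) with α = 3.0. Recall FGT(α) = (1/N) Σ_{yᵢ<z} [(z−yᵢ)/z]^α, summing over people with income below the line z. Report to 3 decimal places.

Below z: ¥18,000, ¥20,000 (q = 2 of N = 11).
Normalized shortfalls: (34500−18000)/34500 = 0.4783; (34500−20000)/34500 = 0.4203.
Raised to α = 3.0: 0.10939; 0.07424.
Sum = 0.183636; FGT(3.0) = 0.183636 / 11 = 0.017.

0.017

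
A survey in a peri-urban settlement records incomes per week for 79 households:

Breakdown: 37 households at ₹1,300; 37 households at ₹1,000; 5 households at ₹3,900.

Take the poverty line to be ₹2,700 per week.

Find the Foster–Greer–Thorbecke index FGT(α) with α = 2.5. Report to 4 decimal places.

Below the line: 37×₹1,000, 37×₹1,300 (q = 74 of N = 79).
Normalized shortfalls: (2700−1000)/2700 = 0.6296 (×37); (2700−1300)/2700 = 0.5185 (×37).
Raised to α = 2.5: 0.31457 (×37); 0.19360 (×37).
Sum = 18.802260; FGT(2.5) = 18.802260 / 79 = 0.2380.

0.2380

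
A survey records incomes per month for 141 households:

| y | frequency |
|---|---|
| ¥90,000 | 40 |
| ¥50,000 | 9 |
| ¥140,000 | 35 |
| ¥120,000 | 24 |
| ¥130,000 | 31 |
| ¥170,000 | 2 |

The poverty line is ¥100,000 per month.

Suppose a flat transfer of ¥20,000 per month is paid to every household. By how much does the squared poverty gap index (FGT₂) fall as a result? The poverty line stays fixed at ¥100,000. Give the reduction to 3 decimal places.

0.013

Before: below the line — 9×¥50,000, 40×¥90,000; squared poverty gap index (FGT₂) = 0.01879.
After the ¥20,000 transfer: below the line — 9×¥70,000; squared poverty gap index (FGT₂) = 0.00574.
Reduction = 0.01879 − 0.00574 = 0.013.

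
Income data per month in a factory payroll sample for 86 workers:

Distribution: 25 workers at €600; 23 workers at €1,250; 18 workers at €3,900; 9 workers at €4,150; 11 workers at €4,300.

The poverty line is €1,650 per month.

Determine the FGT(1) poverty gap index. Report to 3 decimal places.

0.250

Incomes under z: 25×€600, 23×€1,250 (q = 48 of N = 86).
Relative gaps: (1650−600)/1650 = 0.6364 (×25); (1650−1250)/1650 = 0.2424 (×23).
Sum of shortfalls = 21.484848; P₁ averages over all N: 21.484848 / 86 = 0.250.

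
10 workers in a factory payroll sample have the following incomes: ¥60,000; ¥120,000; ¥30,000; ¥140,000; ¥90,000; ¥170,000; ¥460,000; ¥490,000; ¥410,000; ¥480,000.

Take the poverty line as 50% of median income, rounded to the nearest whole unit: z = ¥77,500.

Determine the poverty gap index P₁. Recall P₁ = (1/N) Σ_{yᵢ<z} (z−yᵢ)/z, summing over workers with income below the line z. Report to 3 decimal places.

0.084

Below the line: ¥30,000, ¥60,000 (q = 2 of N = 10).
Shortfall ratios: (77500−30000)/77500 = 0.6129; (77500−60000)/77500 = 0.2258.
Sum of shortfalls = 0.838710; P₁ averages over all N: 0.838710 / 10 = 0.084.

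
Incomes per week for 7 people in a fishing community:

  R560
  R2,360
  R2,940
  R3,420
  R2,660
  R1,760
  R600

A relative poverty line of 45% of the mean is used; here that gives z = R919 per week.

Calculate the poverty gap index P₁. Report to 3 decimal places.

0.105

Below z: R560, R600 (q = 2 of N = 7).
Gap ratios (z−y)/z: (919−560)/919 = 0.3906; (919−600)/919 = 0.3471.
Sum of shortfalls = 0.737758; P₁ averages over all N: 0.737758 / 7 = 0.105.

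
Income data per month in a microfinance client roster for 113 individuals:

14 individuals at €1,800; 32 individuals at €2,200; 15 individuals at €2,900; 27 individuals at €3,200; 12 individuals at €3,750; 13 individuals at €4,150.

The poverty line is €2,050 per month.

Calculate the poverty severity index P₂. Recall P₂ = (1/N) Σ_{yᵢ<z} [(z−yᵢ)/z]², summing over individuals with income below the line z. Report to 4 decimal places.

0.0018

Below z: 14×€1,800 (q = 14 of N = 113).
Normalized shortfalls: (2050−1800)/2050 = 0.1220 (×14).
Squared: 0.0149 (×14).
Sum = 0.208209; P₂ = 0.208209 / 113 = 0.0018.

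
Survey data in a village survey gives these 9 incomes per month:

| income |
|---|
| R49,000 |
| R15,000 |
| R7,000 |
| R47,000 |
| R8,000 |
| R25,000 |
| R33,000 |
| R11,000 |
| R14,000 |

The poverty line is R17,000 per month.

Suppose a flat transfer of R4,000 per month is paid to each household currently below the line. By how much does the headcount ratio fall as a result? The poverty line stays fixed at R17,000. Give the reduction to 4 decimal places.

0.2222

Before: below the line — R7,000, R8,000, R11,000, R14,000, R15,000; headcount ratio = 0.555556.
After the R4,000 transfer: below the line — R11,000, R12,000, R15,000; headcount ratio = 0.333333.
Reduction = 0.555556 − 0.333333 = 0.2222.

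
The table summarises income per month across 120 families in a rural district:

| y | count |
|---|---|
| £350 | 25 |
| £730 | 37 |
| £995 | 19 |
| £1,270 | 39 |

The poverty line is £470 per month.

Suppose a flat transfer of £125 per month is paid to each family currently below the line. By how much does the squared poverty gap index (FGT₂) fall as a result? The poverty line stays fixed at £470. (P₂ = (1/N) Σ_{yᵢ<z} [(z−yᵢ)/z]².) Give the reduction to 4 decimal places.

Before: below the line — 25×£350; squared poverty gap index (FGT₂) = 0.013581.
After the £125 transfer: below the line — none; squared poverty gap index (FGT₂) = 0.000000.
Reduction = 0.013581 − 0.000000 = 0.0136.

0.0136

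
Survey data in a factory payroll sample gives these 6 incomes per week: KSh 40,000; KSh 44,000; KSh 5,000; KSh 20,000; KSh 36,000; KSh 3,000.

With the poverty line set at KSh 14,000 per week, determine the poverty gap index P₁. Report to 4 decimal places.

Below z: KSh 3,000, KSh 5,000 (q = 2 of N = 6).
Shortfall ratios: (14000−3000)/14000 = 0.7857; (14000−5000)/14000 = 0.6429.
Σ = 1.428571. Dividing by the full population N = 6 gives P₁ = 0.2381.

0.2381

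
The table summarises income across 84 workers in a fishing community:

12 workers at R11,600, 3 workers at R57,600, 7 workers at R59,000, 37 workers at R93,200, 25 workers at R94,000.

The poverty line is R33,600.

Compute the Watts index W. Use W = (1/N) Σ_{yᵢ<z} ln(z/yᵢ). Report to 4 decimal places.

Below z: 12×R11,600 (q = 12 of N = 84).
ln(z/y) terms: ln(33600/11600) = 1.0635 (×12).
W = 12.762252 / 84 = 0.1519.

0.1519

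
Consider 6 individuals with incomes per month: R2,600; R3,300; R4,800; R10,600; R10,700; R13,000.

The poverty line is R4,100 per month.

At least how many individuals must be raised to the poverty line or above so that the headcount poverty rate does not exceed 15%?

2

2 of the 6 individuals are poor, so H = 2/6 = 0.333.
A headcount ratio of at most 15% allows at most ⌊0.15 × 6⌋ = 0 poor individuals.
So at least 2 − 0 = 2 must be lifted.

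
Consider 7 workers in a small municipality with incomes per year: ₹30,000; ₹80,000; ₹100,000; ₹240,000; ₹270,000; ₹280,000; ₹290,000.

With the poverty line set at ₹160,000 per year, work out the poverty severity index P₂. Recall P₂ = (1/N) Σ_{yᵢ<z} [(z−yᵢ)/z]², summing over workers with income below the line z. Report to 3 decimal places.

0.150

Below z: ₹30,000, ₹80,000, ₹100,000 (q = 3 of N = 7).
Shortfall ratios: (160000−30000)/160000 = 0.8125; (160000−80000)/160000 = 0.5000; (160000−100000)/160000 = 0.3750.
Squared: 0.6602; 0.2500; 0.1406.
Sum = 1.050781; P₂ = 1.050781 / 7 = 0.150.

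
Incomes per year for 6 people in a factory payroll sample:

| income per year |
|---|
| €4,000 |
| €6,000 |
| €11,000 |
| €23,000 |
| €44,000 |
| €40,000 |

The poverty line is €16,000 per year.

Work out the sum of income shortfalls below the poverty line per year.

€27,000

Poor units: €4,000, €6,000, €11,000 (q = 3 of N = 6).
Individual gaps: 16000−4000 = 12000; 16000−6000 = 10000; 16000−11000 = 5000.
Aggregate gap = €27,000.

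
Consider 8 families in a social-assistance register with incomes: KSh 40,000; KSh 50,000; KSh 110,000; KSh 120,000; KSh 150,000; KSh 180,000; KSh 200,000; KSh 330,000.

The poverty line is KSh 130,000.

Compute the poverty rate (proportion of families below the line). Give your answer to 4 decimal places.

4 of the 8 families have income below KSh 130,000.
H = 4/8 = 0.5000.

0.5000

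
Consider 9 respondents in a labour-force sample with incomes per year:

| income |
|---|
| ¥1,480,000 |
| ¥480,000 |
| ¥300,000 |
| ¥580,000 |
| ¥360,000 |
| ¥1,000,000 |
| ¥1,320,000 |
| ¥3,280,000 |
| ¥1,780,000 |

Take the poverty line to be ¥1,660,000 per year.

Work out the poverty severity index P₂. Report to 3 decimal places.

0.269

Below z: ¥300,000, ¥360,000, ¥480,000, ¥580,000, ¥1,000,000, ¥1,320,000, ¥1,480,000 (q = 7 of N = 9).
Relative gaps: (1660000−300000)/1660000 = 0.8193; (1660000−360000)/1660000 = 0.7831; (1660000−480000)/1660000 = 0.7108; (1660000−580000)/1660000 = 0.6506; (1660000−1000000)/1660000 = 0.3976; (1660000−1320000)/1660000 = 0.2048; (1660000−1480000)/1660000 = 0.1084.
Squared: 0.6712; 0.6133; 0.5053; 0.4233; 0.1581; 0.0420; 0.0118.
Sum = 2.424880; P₂ = 2.424880 / 9 = 0.269.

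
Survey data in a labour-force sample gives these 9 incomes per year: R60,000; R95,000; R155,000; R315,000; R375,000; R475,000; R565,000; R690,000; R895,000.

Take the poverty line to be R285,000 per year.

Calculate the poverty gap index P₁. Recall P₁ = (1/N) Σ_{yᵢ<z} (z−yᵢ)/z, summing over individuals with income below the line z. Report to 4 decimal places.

0.2125

Poor units: R60,000, R95,000, R155,000 (q = 3 of N = 9).
Relative gaps: (285000−60000)/285000 = 0.7895; (285000−95000)/285000 = 0.6667; (285000−155000)/285000 = 0.4561.
Σ = 1.912281. Dividing by the full population N = 9 gives P₁ = 0.2125.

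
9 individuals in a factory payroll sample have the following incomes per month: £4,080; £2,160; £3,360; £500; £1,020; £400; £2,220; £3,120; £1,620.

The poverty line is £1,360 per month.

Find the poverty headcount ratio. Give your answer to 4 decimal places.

0.3333

3 of the 9 individuals have income below £1,360.
H = 3/9 = 0.3333.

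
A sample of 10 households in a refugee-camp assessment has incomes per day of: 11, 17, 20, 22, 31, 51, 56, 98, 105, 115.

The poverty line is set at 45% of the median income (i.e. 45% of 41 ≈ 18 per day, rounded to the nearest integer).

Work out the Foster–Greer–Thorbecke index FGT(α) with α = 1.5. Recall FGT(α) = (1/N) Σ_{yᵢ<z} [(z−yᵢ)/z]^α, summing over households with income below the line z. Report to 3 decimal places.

0.026

Poor units: 11, 17 (q = 2 of N = 10).
Gap ratios (z−y)/z: (18−11)/18 = 0.3889; (18−17)/18 = 0.0556.
Raised to α = 1.5: 0.24251; 0.01309.
Sum = 0.255609; FGT(1.5) = 0.255609 / 10 = 0.026.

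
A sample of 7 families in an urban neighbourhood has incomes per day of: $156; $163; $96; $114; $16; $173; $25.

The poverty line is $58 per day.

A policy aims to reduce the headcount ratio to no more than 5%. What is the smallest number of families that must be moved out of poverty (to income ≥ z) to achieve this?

2

Currently q = 2 of N = 7 are below the line (H = 0.286).
A headcount ratio of at most 5% allows at most ⌊0.05 × 7⌋ = 0 poor families.
So at least 2 − 0 = 2 must be lifted.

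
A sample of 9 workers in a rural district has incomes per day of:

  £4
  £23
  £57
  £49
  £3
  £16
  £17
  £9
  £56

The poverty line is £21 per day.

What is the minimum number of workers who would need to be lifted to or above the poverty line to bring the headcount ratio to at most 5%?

5

5 of the 9 workers are poor, so H = 5/9 = 0.556.
A headcount ratio of at most 5% allows at most ⌊0.05 × 9⌋ = 0 poor workers.
So at least 5 − 0 = 5 must be lifted.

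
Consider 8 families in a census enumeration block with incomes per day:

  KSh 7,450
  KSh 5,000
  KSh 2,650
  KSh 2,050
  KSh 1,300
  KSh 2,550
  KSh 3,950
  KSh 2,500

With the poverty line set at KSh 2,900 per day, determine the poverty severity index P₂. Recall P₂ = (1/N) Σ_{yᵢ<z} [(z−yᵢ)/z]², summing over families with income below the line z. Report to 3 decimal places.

0.054

Poor units: KSh 1,300, KSh 2,050, KSh 2,500, KSh 2,550, KSh 2,650 (q = 5 of N = 8).
Normalized shortfalls: (2900−1300)/2900 = 0.5517; (2900−2050)/2900 = 0.2931; (2900−2500)/2900 = 0.1379; (2900−2550)/2900 = 0.1207; (2900−2650)/2900 = 0.0862.
Squared: 0.3044; 0.0859; 0.0190; 0.0146; 0.0074.
Sum = 0.431332; P₂ = 0.431332 / 8 = 0.054.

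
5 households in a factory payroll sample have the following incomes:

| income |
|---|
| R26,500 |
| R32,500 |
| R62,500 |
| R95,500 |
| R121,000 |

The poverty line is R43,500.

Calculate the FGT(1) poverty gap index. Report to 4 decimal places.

Below the line: R26,500, R32,500 (q = 2 of N = 5).
Normalized shortfalls: (43500−26500)/43500 = 0.3908; (43500−32500)/43500 = 0.2529.
Sum of shortfalls = 0.643678; P₁ averages over all N: 0.643678 / 5 = 0.1287.

0.1287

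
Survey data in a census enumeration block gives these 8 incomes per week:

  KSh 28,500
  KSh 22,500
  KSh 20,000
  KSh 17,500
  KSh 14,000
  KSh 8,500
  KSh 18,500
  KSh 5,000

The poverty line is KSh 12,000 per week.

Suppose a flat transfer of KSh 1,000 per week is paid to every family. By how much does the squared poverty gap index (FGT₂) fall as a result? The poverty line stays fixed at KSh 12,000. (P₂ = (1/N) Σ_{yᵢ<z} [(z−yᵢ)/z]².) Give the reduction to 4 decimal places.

0.0165

Before: below the line — KSh 5,000, KSh 8,500; squared poverty gap index (FGT₂) = 0.053168.
After the KSh 1,000 transfer: below the line — KSh 6,000, KSh 9,500; squared poverty gap index (FGT₂) = 0.036675.
Reduction = 0.053168 − 0.036675 = 0.0165.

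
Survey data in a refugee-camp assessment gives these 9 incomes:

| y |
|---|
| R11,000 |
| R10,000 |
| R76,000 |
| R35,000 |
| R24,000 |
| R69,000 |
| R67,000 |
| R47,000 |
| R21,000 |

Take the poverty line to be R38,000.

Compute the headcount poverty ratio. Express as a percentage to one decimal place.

55.6%

5 of the 9 households have income below R38,000.
H = 5/9 = 55.6%.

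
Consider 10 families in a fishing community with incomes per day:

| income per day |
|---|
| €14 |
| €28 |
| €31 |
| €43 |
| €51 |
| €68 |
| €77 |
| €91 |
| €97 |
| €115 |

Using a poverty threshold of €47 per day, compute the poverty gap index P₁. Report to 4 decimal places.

0.1532

Incomes under z: €14, €28, €31, €43 (q = 4 of N = 10).
Relative gaps: (47−14)/47 = 0.7021; (47−28)/47 = 0.4043; (47−31)/47 = 0.3404; (47−43)/47 = 0.0851.
Sum of shortfalls = 1.531915; P₁ averages over all N: 1.531915 / 10 = 0.1532.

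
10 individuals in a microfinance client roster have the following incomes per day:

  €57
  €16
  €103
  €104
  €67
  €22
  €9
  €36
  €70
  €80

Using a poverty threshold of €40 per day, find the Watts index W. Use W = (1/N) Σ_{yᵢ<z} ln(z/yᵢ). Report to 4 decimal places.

0.3111

Below the line: €9, €16, €22, €36 (q = 4 of N = 10).
ln(z/y) terms: ln(40/9) = 1.4917; ln(40/16) = 0.9163; ln(40/22) = 0.5978; ln(40/36) = 0.1054.
W = 3.111143 / 10 = 0.3111.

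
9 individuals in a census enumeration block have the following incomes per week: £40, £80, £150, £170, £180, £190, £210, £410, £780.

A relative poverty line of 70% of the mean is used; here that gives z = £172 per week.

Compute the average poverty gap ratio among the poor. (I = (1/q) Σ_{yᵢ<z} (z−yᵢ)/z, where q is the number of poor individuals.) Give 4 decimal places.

0.3605

Below z: £40, £80, £150, £170 (q = 4 of N = 9).
Relative gaps: 0.7674, 0.5349, 0.1279, 0.0116; sum = 1.441860.
I averages over the q = 4 poor units only: 1.441860 / 4 = 0.3605.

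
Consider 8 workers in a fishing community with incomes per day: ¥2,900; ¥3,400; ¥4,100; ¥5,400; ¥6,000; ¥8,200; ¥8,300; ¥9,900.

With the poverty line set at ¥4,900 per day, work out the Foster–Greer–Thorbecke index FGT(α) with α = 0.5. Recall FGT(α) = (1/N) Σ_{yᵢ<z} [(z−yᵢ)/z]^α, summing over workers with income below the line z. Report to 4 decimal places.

0.1995

Poor units: ¥2,900, ¥3,400, ¥4,100 (q = 3 of N = 8).
Normalized shortfalls: (4900−2900)/4900 = 0.4082; (4900−3400)/4900 = 0.3061; (4900−4100)/4900 = 0.1633.
Raised to α = 0.5: 0.63888; 0.55328; 0.40406.
Sum = 1.596221; FGT(0.5) = 1.596221 / 8 = 0.1995.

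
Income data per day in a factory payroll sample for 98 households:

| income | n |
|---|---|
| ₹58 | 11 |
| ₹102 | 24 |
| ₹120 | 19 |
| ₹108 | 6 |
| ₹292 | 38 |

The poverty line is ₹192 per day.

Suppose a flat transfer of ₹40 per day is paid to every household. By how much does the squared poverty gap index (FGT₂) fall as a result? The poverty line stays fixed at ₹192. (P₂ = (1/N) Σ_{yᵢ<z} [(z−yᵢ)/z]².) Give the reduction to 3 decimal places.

Before: below the line — 11×₹58, 24×₹102, 6×₹108, 19×₹120; squared poverty gap index (FGT₂) = 0.14747.
After the ₹40 transfer: below the line — 11×₹98, 24×₹142, 6×₹148, 19×₹160; squared poverty gap index (FGT₂) = 0.05211.
Reduction = 0.14747 − 0.05211 = 0.095.

0.095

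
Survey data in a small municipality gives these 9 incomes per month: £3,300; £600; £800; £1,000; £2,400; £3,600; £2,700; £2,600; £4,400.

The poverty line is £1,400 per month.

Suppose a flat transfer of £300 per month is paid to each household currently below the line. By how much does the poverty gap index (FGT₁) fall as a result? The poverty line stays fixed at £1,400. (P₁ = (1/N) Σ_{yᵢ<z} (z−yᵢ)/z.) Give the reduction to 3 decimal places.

0.071

Before: below the line — £600, £800, £1,000; poverty gap index (FGT₁) = 0.14286.
After the £300 transfer: below the line — £900, £1,100, £1,300; poverty gap index (FGT₁) = 0.07143.
Reduction = 0.14286 − 0.07143 = 0.071.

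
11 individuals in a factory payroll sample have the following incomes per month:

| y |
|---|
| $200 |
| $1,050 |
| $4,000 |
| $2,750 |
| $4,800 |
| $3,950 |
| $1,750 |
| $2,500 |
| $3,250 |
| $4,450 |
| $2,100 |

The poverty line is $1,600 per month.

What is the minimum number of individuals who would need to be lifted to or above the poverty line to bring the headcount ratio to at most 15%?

1

Currently q = 2 of N = 11 are below the line (H = 0.182).
A headcount ratio of at most 15% allows at most ⌊0.15 × 11⌋ = 1 poor individuals.
So at least 2 − 1 = 1 must be lifted.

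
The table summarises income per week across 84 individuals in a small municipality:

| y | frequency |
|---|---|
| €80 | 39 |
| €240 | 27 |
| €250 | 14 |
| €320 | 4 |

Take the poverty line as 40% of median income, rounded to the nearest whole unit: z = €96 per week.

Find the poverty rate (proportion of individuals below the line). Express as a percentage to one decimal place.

39 of the 84 individuals have income below €96.
H = 39/84 = 46.4%.

46.4%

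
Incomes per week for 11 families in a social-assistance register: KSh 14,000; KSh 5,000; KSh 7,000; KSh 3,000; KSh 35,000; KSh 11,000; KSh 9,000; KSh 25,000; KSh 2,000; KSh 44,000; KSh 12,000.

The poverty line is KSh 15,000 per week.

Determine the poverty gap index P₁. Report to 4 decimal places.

0.3455

Below the line: KSh 2,000, KSh 3,000, KSh 5,000, KSh 7,000, KSh 9,000, KSh 11,000, KSh 12,000, KSh 14,000 (q = 8 of N = 11).
Relative gaps: (15000−2000)/15000 = 0.8667; (15000−3000)/15000 = 0.8000; (15000−5000)/15000 = 0.6667; (15000−7000)/15000 = 0.5333; (15000−9000)/15000 = 0.4000; (15000−11000)/15000 = 0.2667; (15000−12000)/15000 = 0.2000; (15000−14000)/15000 = 0.0667.
Σ = 3.800000. Dividing by the full population N = 11 gives P₁ = 0.3455.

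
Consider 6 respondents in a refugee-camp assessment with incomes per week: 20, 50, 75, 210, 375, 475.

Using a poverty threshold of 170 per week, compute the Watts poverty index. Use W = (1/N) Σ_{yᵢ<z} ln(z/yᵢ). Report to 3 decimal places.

Below z: 20, 50, 75 (q = 3 of N = 6).
ln(z/y) terms: ln(170/20) = 2.1401; ln(170/50) = 1.2238; ln(170/75) = 0.8183.
W = 4.182152 / 6 = 0.697.

0.697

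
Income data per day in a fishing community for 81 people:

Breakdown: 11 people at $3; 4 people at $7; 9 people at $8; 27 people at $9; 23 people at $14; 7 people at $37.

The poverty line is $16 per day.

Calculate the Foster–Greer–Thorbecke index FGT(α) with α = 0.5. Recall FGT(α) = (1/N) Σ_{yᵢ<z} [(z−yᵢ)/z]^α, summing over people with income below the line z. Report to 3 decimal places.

0.559

Below z: 11×$3, 4×$7, 9×$8, 27×$9, 23×$14 (q = 74 of N = 81).
Normalized shortfalls: (16−3)/16 = 0.8125 (×11); (16−7)/16 = 0.5625 (×4); (16−8)/16 = 0.5000 (×9); (16−9)/16 = 0.4375 (×27); (16−14)/16 = 0.1250 (×23).
Raised to α = 0.5: 0.90139 (×11); 0.75000 (×4); 0.70711 (×9); 0.66144 (×27); 0.35355 (×23).
Sum = 45.269776; FGT(0.5) = 45.269776 / 81 = 0.559.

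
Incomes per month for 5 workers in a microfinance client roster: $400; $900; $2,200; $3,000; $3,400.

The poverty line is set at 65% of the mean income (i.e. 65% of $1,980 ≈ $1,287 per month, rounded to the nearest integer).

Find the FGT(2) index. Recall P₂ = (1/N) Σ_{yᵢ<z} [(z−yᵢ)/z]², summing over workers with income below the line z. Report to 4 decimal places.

0.1131

Incomes under z: $400, $900 (q = 2 of N = 5).
Normalized shortfalls: (1287−400)/1287 = 0.6892; (1287−900)/1287 = 0.3007.
Squared: 0.4750; 0.0904.
Sum = 0.565416; P₂ = 0.565416 / 5 = 0.1131.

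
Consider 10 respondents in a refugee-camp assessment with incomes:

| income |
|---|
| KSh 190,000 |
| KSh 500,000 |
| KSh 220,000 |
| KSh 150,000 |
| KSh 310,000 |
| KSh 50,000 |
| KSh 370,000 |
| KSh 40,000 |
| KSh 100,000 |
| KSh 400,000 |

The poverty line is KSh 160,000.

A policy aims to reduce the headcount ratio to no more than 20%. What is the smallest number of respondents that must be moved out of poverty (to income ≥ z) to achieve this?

Currently q = 4 of N = 10 are below the line (H = 0.400).
A headcount ratio of at most 20% allows at most ⌊0.20 × 10⌋ = 2 poor respondents.
So at least 4 − 2 = 2 must be lifted.

2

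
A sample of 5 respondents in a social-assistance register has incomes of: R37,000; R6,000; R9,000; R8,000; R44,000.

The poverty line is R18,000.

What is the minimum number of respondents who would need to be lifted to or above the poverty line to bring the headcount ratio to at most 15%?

3 of the 5 respondents are poor, so H = 3/5 = 0.600.
A headcount ratio of at most 15% allows at most ⌊0.15 × 5⌋ = 0 poor respondents.
So at least 3 − 0 = 3 must be lifted.

3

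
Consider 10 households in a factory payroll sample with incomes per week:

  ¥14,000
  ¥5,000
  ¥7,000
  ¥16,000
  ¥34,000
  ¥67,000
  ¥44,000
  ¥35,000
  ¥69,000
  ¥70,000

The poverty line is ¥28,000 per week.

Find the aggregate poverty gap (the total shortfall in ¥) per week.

¥70,000

Below z: ¥5,000, ¥7,000, ¥14,000, ¥16,000 (q = 4 of N = 10).
Individual gaps: 28000−5000 = 23000; 28000−7000 = 21000; 28000−14000 = 14000; 28000−16000 = 12000.
Aggregate gap = ¥70,000.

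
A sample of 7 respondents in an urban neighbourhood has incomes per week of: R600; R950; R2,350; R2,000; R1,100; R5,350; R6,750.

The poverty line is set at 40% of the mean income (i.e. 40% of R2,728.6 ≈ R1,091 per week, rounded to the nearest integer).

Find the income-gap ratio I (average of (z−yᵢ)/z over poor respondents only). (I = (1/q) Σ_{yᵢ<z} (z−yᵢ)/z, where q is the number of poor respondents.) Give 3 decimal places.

0.290

Incomes under z: R600, R950 (q = 2 of N = 7).
Shortfall ratios (z−y)/z: 0.4500, 0.1292; sum = 0.579285.
I averages over the q = 2 poor units only: 0.579285 / 2 = 0.290.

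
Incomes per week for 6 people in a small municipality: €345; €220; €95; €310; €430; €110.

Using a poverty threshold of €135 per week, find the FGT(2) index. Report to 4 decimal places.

Below z: €95, €110 (q = 2 of N = 6).
Shortfall ratios: (135−95)/135 = 0.2963; (135−110)/135 = 0.1852.
Squared: 0.0878; 0.0343.
Sum = 0.122085; P₂ = 0.122085 / 6 = 0.0203.

0.0203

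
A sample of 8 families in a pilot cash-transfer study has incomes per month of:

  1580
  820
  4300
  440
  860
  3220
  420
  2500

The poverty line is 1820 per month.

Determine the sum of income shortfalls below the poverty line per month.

Incomes under z: 420, 440, 820, 860, 1580 (q = 5 of N = 8).
Individual gaps: 1820−420 = 1400; 1820−440 = 1380; 1820−820 = 1000; 1820−860 = 960; 1820−1580 = 240.
Aggregate gap = 4980.

4980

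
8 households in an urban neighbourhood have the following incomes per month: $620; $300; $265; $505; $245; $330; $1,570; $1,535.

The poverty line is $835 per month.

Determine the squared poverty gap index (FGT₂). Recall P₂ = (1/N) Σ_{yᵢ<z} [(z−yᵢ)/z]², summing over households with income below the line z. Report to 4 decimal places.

0.2455

Below z: $245, $265, $300, $330, $505, $620 (q = 6 of N = 8).
Shortfall ratios: (835−245)/835 = 0.7066; (835−265)/835 = 0.6826; (835−300)/835 = 0.6407; (835−330)/835 = 0.6048; (835−505)/835 = 0.3952; (835−620)/835 = 0.2575.
Squared: 0.4993; 0.4660; 0.4105; 0.3658; 0.1562; 0.0663.
Sum = 1.964036; P₂ = 1.964036 / 8 = 0.2455.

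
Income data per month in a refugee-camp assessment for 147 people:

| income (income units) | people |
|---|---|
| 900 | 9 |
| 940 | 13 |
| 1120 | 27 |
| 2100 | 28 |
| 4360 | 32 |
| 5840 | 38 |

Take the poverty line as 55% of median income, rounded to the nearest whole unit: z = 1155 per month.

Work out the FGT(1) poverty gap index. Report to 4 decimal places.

0.0355

Incomes under z: 9×900, 13×940, 27×1120 (q = 49 of N = 147).
Gap ratios (z−y)/z: (1155−900)/1155 = 0.2208 (×9); (1155−940)/1155 = 0.1861 (×13); (1155−1120)/1155 = 0.0303 (×27).
Σ = 5.225108. Dividing by the full population N = 147 gives P₁ = 0.0355.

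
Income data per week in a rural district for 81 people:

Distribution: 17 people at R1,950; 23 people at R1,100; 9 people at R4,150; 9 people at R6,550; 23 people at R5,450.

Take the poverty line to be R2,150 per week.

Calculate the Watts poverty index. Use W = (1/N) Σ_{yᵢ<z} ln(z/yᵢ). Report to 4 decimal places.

0.2108

Poor units: 23×R1,100, 17×R1,950 (q = 40 of N = 81).
ln(z/y) terms: ln(2150/1100) = 0.6702 (×23); ln(2150/1950) = 0.0976 (×17).
W = 17.073480 / 81 = 0.2108.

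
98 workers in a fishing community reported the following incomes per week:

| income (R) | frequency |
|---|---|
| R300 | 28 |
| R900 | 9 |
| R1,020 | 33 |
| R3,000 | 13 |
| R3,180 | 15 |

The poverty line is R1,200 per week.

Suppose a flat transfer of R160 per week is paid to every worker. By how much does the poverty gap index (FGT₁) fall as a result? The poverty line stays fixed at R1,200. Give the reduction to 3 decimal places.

Before: below the line — 28×R300, 9×R900, 33×R1,020; poverty gap index (FGT₁) = 0.28776.
After the R160 transfer: below the line — 28×R460, 9×R1,060, 33×R1,180; poverty gap index (FGT₁) = 0.19252.
Reduction = 0.28776 − 0.19252 = 0.095.

0.095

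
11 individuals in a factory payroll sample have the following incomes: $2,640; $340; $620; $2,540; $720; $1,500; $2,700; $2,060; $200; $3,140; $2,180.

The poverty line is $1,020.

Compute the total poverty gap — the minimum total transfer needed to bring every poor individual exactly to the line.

$2,200

Below the line: $200, $340, $620, $720 (q = 4 of N = 11).
Individual gaps: 1020−200 = 820; 1020−340 = 680; 1020−620 = 400; 1020−720 = 300.
Aggregate gap = $2,200.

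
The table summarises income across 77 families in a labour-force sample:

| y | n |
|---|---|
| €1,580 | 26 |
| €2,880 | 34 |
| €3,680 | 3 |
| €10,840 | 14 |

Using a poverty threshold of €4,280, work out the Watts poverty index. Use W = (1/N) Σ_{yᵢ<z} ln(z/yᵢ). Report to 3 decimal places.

0.517

Poor units: 26×€1,580, 34×€2,880, 3×€3,680 (q = 63 of N = 77).
Log shortfalls: ln(4280/1580) = 0.9965 (×26); ln(4280/2880) = 0.3962 (×34); ln(4280/3680) = 0.1510 (×3).
W = 39.832385 / 77 = 0.517.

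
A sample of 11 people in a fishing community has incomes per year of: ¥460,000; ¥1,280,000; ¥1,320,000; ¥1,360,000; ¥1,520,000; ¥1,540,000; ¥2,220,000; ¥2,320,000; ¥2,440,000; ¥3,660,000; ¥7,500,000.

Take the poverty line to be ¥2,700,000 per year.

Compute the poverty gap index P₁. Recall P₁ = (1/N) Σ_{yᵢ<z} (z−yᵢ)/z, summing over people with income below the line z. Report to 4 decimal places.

0.3313

Below z: ¥460,000, ¥1,280,000, ¥1,320,000, ¥1,360,000, ¥1,520,000, ¥1,540,000, ¥2,220,000, ¥2,320,000, ¥2,440,000 (q = 9 of N = 11).
Relative gaps: (2700000−460000)/2700000 = 0.8296; (2700000−1280000)/2700000 = 0.5259; (2700000−1320000)/2700000 = 0.5111; (2700000−1360000)/2700000 = 0.4963; (2700000−1520000)/2700000 = 0.4370; (2700000−1540000)/2700000 = 0.4296; (2700000−2220000)/2700000 = 0.1778; (2700000−2320000)/2700000 = 0.1407; (2700000−2440000)/2700000 = 0.0963.
Σ = 3.644444. Dividing by the full population N = 11 gives P₁ = 0.3313.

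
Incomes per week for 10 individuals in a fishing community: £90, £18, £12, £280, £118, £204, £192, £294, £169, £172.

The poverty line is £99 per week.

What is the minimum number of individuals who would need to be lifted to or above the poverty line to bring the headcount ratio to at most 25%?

3 of the 10 individuals are poor, so H = 3/10 = 0.300.
A headcount ratio of at most 25% allows at most ⌊0.25 × 10⌋ = 2 poor individuals.
So at least 3 − 2 = 1 must be lifted.

1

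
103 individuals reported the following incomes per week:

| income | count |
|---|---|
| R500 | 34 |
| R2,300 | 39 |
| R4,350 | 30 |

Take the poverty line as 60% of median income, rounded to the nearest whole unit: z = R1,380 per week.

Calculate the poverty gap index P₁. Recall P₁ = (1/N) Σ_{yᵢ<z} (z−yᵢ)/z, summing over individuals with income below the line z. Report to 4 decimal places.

0.2105

Below z: 34×R500 (q = 34 of N = 103).
Shortfall ratios: (1380−500)/1380 = 0.6377 (×34).
Σ = 21.681159. Dividing by the full population N = 103 gives P₁ = 0.2105.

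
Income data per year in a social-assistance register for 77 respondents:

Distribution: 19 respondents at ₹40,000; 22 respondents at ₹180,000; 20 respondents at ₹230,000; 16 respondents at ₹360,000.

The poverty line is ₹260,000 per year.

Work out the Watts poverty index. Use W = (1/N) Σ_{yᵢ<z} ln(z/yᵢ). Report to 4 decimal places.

Incomes under z: 19×₹40,000, 22×₹180,000, 20×₹230,000 (q = 61 of N = 77).
Log gaps: ln(260000/40000) = 1.8718 (×19); ln(260000/180000) = 0.3677 (×22); ln(260000/230000) = 0.1226 (×20).
W = 46.106233 / 77 = 0.5988.

0.5988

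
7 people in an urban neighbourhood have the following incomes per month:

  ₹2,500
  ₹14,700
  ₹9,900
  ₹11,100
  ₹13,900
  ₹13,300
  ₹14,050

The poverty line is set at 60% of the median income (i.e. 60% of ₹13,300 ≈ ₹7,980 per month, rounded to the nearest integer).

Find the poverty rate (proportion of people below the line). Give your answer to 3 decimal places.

0.143

1 of the 7 people have income below ₹7,980.
H = 1/7 = 0.143.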